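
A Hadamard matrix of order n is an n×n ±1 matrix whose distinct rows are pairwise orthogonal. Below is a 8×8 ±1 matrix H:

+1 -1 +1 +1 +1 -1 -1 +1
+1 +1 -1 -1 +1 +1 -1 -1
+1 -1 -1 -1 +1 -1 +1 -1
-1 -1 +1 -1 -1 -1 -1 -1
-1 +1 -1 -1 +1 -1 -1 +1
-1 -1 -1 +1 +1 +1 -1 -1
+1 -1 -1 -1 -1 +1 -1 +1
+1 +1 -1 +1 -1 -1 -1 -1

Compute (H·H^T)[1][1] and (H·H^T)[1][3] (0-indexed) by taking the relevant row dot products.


Row 1 of H: [1, 1, -1, -1, 1, 1, -1, -1].
Row 3 of H: [-1, -1, 1, -1, -1, -1, -1, -1].
(H·H^T)[1][1] = Σ_j H[1][j]·H[1][j] = (1)² + (1)² + (-1)² + (-1)² + (1)² + (1)² + (-1)² + (-1)² = 1 + 1 + 1 + 1 + 1 + 1 + 1 + 1 = 8.
(H·H^T)[1][3] = Σ_j H[1][j]·H[3][j] = (1)·(-1) + (1)·(-1) + (-1)·(1) + (-1)·(-1) + (1)·(-1) + (1)·(-1) + (-1)·(-1) + (-1)·(-1) = -1 + -1 + -1 + 1 + -1 + -1 + 1 + 1 = -2.
Rows 1 and 3 are not orthogonal (dot product = -2 ≠ 0), so H is not a Hadamard matrix.

(1,1) entry = 8; (1,3) entry = -2.


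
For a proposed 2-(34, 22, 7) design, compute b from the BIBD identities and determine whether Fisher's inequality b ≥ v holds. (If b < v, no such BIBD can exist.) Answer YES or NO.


b = λv(v − 1)/(k(k − 1)) = 7·34·33/(22·21) = 7854/462 = 17.
Compare with v = 34: b < v, so Fisher's inequality fails.

NO


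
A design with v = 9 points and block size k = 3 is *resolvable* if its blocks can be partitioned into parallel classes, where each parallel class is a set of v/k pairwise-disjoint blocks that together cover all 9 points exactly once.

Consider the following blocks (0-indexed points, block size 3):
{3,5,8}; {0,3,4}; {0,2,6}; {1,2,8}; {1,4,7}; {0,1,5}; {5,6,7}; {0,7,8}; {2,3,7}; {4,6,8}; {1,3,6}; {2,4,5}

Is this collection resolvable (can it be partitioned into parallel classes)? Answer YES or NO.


v = 9, block size k = 3, number of blocks = 12.
For resolvability, blocks must partition into parallel classes of size v/k = 3.
Total blocks must therefore be a multiple of 3: 12 = 3·4 + 0 ⇒ divisible ✓.
Greedy packing gives 4 candidate class(es). Each should be a full parallel class (size 3, covers all 9 points).
  Class 1 (3 blocks): {3,5,8}; {0,2,6}; {1,4,7}. Points covered: [0, 1, 2, 3, 4, 5, 6, 7, 8].
  Class 2 (3 blocks): {0,3,4}; {1,2,8}; {5,6,7}. Points covered: [0, 1, 2, 3, 4, 5, 6, 7, 8].
  Class 3 (3 blocks): {0,1,5}; {2,3,7}; {4,6,8}. Points covered: [0, 1, 2, 3, 4, 5, 6, 7, 8].
  Class 4 (3 blocks): {0,7,8}; {1,3,6}; {2,4,5}. Points covered: [0, 1, 2, 3, 4, 5, 6, 7, 8].
All classes full (size 3)? YES. All classes cover every point? YES.
Resolvable? YES.

YES


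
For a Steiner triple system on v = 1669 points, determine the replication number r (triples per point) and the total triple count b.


An STS(v) is a 2-(v, 3, 1) BIBD: block size k = 3, λ = 1.
Replication: r(k − 1) = λ(v − 1) ⇒ r·2 = 1669 − 1 = 1668 ⇒ r = 834.
Block count: bk = vr ⇒ b·3 = 1669·834 = 1391946 ⇒ b = 463982.

r = 834, b = 463982.


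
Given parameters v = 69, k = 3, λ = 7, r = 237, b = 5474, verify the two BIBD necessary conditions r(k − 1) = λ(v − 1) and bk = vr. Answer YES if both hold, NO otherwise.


Condition (i): r(k − 1) = 237·2 = 474; λ(v − 1) = 7·68 = 476. Match? NO.
Condition (ii): bk = 5474·3 = 16422; vr = 69·237 = 16353. Match? NO.
Both conditions hold? NO.

NO


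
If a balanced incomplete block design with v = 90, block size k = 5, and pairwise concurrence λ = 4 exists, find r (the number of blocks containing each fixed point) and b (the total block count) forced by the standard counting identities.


Any 2-(v, k, λ) BIBD satisfies two necessary conditions:
  (i)  Each point sits in r blocks, and counting incidences through any fixed point gives r(k − 1) = λ(v − 1), so r = λ(v − 1)/(k − 1).
  (ii) Total incidences bk = vr, so b = vr/k.
Step 1: r = λ(v − 1)/(k − 1) = 4·(90 − 1)/(5 − 1) = 4·89/4 = 356/4 = 89.
Step 2: b = vr/k = 90·89/5 = 8010/5 = 1602.
Check integrality: r = 89 ∈ Z ✓, b = 1602 ∈ Z ✓.
(These identities are necessary conditions: they determine r and b for any design with these parameters, but do not by themselves prove that one exists.)

r = 89, b = 1602.


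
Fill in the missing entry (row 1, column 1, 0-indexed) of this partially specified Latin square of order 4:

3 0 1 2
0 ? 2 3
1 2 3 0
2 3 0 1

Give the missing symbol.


Row 1 contains symbols [0, 2, 3] — missing [1].
Column 1 contains symbols [0, 2, 3] — missing [1].
The missing symbol must appear in both missing sets; intersection = [1].
Therefore the hidden value is 1.

Missing value = 1.


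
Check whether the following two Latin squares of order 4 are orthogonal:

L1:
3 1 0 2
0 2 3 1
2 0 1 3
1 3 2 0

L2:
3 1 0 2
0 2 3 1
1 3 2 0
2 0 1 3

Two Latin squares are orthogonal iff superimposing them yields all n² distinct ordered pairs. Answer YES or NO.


Form the n² = 16 superimposed pairs (L1[i][j], L2[i][j]), row by row (rows and columns indexed from 0):
row 0: (3,3) (1,1) (0,0) (2,2)
row 1: (0,0) (2,2) (3,3) (1,1)
row 2: (2,1) (0,3) (1,2) (3,0)
row 3: (1,2) (3,0) (2,1) (0,3)
Orthogonality requires all 16 pairs distinct.
But the pair (0,0) repeats: cell (0,2) has L1 = 0, L2 = 0, and cell (1,0) has L1 = 0, L2 = 0.
A repeated pair means some other pair never occurs (only 8 distinct pairs out of 16), so the squares are not orthogonal.
Conclusion: NO.

NO


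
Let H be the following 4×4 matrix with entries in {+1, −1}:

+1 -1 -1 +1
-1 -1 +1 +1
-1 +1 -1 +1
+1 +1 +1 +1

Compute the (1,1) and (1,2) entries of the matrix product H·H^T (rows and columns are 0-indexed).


Row 1 of H: [-1, -1, 1, 1].
Row 2 of H: [-1, 1, -1, 1].
(H·H^T)[1][1] = Σ_j H[1][j]·H[1][j] = (-1)² + (-1)² + (1)² + (1)² = 1 + 1 + 1 + 1 = 4.
(H·H^T)[1][2] = Σ_j H[1][j]·H[2][j] = (-1)·(-1) + (-1)·(1) + (1)·(-1) + (1)·(1) = 1 + -1 + -1 + 1 = 0.
So rows 1 and 2 are orthogonal; the diagonal entry equals n = 4.

(1,1) entry = 4; (1,2) entry = 0.


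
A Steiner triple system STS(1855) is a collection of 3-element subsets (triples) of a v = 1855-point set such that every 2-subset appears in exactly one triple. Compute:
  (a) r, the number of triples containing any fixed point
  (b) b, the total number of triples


An STS(v) is a 2-(v, 3, 1) BIBD: block size k = 3, λ = 1.
Replication: r(k − 1) = λ(v − 1) ⇒ r·2 = 1855 − 1 = 1854 ⇒ r = 927.
Block count: b = v(v − 1)/6 = 1855·1854/6 = 3439170/6 = 573195.

r = 927, b = 573195.


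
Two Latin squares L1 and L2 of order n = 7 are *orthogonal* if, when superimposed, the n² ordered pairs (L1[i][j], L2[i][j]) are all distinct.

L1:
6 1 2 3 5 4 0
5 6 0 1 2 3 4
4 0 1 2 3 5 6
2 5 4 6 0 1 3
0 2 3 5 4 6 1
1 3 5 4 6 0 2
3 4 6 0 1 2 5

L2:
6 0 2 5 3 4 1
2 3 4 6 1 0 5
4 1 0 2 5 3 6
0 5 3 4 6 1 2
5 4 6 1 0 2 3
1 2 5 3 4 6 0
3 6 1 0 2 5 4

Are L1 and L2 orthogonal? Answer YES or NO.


Form the n² = 49 superimposed pairs (L1[i][j], L2[i][j]), row by row (rows and columns indexed from 0):
row 0: (6,6) (1,0) (2,2) (3,5) (5,3) (4,4) (0,1)
row 1: (5,2) (6,3) (0,4) (1,6) (2,1) (3,0) (4,5)
row 2: (4,4) (0,1) (1,0) (2,2) (3,5) (5,3) (6,6)
row 3: (2,0) (5,5) (4,3) (6,4) (0,6) (1,1) (3,2)
row 4: (0,5) (2,4) (3,6) (5,1) (4,0) (6,2) (1,3)
row 5: (1,1) (3,2) (5,5) (4,3) (6,4) (0,6) (2,0)
row 6: (3,3) (4,6) (6,1) (0,0) (1,2) (2,5) (5,4)
Orthogonality requires all 49 pairs distinct.
But the pair (4,4) repeats: cell (0,5) has L1 = 4, L2 = 4, and cell (2,0) has L1 = 4, L2 = 4.
A repeated pair means some other pair never occurs (only 35 distinct pairs out of 49), so the squares are not orthogonal.
Conclusion: NO.

NO


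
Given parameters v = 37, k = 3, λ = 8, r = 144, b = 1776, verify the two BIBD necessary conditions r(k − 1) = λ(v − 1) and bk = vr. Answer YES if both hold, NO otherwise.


Condition (i): r(k − 1) = 144·2 = 288; λ(v − 1) = 8·36 = 288. Match? YES.
Condition (ii): bk = 1776·3 = 5328; vr = 37·144 = 5328. Match? YES.
Both conditions hold? YES.

YES


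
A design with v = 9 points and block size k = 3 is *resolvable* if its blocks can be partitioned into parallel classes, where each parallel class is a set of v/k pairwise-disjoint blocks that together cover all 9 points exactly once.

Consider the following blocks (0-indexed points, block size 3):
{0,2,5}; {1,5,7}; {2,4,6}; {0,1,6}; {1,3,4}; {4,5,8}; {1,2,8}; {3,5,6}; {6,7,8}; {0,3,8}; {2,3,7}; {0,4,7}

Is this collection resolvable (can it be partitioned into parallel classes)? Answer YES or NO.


v = 9, block size k = 3, number of blocks = 12.
For resolvability, blocks must partition into parallel classes of size v/k = 3.
Total blocks must therefore be a multiple of 3: 12 = 3·4 + 0 ⇒ divisible ✓.
Greedy packing gives 4 candidate class(es). Each should be a full parallel class (size 3, covers all 9 points).
  Class 1 (3 blocks): {0,2,5}; {1,3,4}; {6,7,8}. Points covered: [0, 1, 2, 3, 4, 5, 6, 7, 8].
  Class 2 (3 blocks): {1,5,7}; {2,4,6}; {0,3,8}. Points covered: [0, 1, 2, 3, 4, 5, 6, 7, 8].
  Class 3 (3 blocks): {0,1,6}; {4,5,8}; {2,3,7}. Points covered: [0, 1, 2, 3, 4, 5, 6, 7, 8].
  Class 4 (3 blocks): {1,2,8}; {3,5,6}; {0,4,7}. Points covered: [0, 1, 2, 3, 4, 5, 6, 7, 8].
All classes full (size 3)? YES. All classes cover every point? YES.
Resolvable? YES.

YES


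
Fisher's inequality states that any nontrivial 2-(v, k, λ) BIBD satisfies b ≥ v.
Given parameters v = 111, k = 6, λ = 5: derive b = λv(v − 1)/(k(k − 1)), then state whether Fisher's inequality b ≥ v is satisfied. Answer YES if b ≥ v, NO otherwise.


r = λ(v − 1)/(k − 1) = 5·110/5 = 110.
b = vr/k = 111·110/6 = 2035.
Fisher's inequality: b ≥ v ⇔ 2035 ≥ 111? YES.

YES


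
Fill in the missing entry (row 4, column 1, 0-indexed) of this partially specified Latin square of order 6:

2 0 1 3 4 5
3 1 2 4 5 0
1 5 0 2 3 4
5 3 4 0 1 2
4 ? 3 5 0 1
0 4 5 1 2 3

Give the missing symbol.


Row 4 contains symbols [0, 1, 3, 4, 5] — missing [2].
Column 1 contains symbols [0, 1, 3, 4, 5] — missing [2].
The missing symbol must appear in both missing sets; intersection = [2].
Therefore the hidden value is 2.

Missing value = 2.


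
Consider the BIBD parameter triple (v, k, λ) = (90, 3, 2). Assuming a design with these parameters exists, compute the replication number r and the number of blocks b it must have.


Any 2-(v, k, λ) BIBD satisfies two necessary conditions:
  (i)  Each point sits in r blocks, and counting incidences through any fixed point gives r(k − 1) = λ(v − 1), so r = λ(v − 1)/(k − 1).
  (ii) Total incidences bk = vr, so b = vr/k.
Step 1: r = λ(v − 1)/(k − 1) = 2·(90 − 1)/(3 − 1) = 2·89/2 = 178/2 = 89.
Step 2: b = vr/k = 90·89/3 = 8010/3 = 2670.
Check integrality: r = 89 ∈ Z ✓, b = 2670 ∈ Z ✓.
(These identities are necessary conditions: they determine r and b for any design with these parameters, but do not by themselves prove that one exists.)

r = 89, b = 2670.


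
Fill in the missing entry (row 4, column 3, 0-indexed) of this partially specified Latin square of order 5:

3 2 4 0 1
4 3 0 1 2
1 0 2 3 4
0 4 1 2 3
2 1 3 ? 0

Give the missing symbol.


Row 4 contains symbols [0, 1, 2, 3] — missing [4].
Column 3 contains symbols [0, 1, 2, 3] — missing [4].
The missing symbol must appear in both missing sets; intersection = [4].
Therefore the hidden value is 4.

Missing value = 4.


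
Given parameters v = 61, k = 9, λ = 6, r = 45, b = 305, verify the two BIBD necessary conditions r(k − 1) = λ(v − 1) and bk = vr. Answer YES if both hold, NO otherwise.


Condition (i): r(k − 1) = 45·8 = 360; λ(v − 1) = 6·60 = 360. Match? YES.
Condition (ii): bk = 305·9 = 2745; vr = 61·45 = 2745. Match? YES.
Both conditions hold? YES.

YES


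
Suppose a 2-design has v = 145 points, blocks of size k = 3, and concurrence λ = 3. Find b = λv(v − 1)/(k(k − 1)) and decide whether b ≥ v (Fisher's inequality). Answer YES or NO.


r = λ(v − 1)/(k − 1) = 3·144/2 = 216.
b = vr/k = 145·216/3 = 10440.
Fisher's inequality: b ≥ v ⇔ 10440 ≥ 145? YES.

YES


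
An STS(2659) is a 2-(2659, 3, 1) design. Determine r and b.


An STS(v) is a 2-(v, 3, 1) BIBD: block size k = 3, λ = 1.
Replication: r(k − 1) = λ(v − 1) ⇒ r·2 = 2659 − 1 = 2658 ⇒ r = 1329.
Block count: bk = vr ⇒ b·3 = 2659·1329 = 3533811 ⇒ b = 1177937.
(Check via b = v(v − 1)/6 = 2659·2658/6 = 7067622/6 = 1177937.)

r = 1329, b = 1177937.


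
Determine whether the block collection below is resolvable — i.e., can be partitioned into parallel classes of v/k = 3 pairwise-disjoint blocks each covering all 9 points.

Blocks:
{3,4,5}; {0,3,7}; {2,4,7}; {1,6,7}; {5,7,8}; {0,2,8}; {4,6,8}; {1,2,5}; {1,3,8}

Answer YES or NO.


v = 9, block size k = 3, number of blocks = 9.
For resolvability, blocks must partition into parallel classes of size v/k = 3.
Total blocks must therefore be a multiple of 3: 9 = 3·3 + 0 ⇒ divisible ✓.
Consider block {2,4,7}. The only other block(s) in the collection disjoint from it are {1,3,8} — just 1 block(s). Any parallel class containing {2,4,7} would need 2 other blocks each disjoint from it, so no parallel class of size 3 can contain {2,4,7}.
Since every block must belong to some parallel class in a resolution, the collection cannot be partitioned into parallel classes.
Resolvable? NO.

NO


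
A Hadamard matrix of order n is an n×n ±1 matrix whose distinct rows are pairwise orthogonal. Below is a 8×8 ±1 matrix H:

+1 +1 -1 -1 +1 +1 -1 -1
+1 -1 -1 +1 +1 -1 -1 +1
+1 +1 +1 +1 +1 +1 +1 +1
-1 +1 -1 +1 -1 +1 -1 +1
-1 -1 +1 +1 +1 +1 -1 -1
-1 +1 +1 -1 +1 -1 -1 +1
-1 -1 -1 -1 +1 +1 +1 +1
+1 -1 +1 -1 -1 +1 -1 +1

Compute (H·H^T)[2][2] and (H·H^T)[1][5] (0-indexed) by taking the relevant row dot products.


Row 1 of H: [1, -1, -1, 1, 1, -1, -1, 1].
Row 2 of H: [1, 1, 1, 1, 1, 1, 1, 1].
Row 5 of H: [-1, 1, 1, -1, 1, -1, -1, 1].
(H·H^T)[2][2] = Σ_j H[2][j]·H[2][j] = (1)² + (1)² + (1)² + (1)² + (1)² + (1)² + (1)² + (1)² = 1 + 1 + 1 + 1 + 1 + 1 + 1 + 1 = 8.
(H·H^T)[1][5] = Σ_j H[1][j]·H[5][j] = (1)·(-1) + (-1)·(1) + (-1)·(1) + (1)·(-1) + (1)·(1) + (-1)·(-1) + (-1)·(-1) + (1)·(1) = -1 + -1 + -1 + -1 + 1 + 1 + 1 + 1 = 0.
So rows 1 and 5 are orthogonal; the diagonal entry equals n = 8.

(2,2) entry = 8; (1,5) entry = 0.


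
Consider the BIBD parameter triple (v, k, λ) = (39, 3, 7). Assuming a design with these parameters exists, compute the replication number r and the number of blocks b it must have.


Any 2-(v, k, λ) BIBD satisfies two necessary conditions:
  (i)  Each point sits in r blocks, and counting incidences through any fixed point gives r(k − 1) = λ(v − 1), so r = λ(v − 1)/(k − 1).
  (ii) Total incidences bk = vr, so b = vr/k.
Step 1: r = λ(v − 1)/(k − 1) = 7·(39 − 1)/(3 − 1) = 7·38/2 = 266/2 = 133.
Step 2: b = vr/k = 39·133/3 = 5187/3 = 1729.
Check integrality: r = 133 ∈ Z ✓, b = 1729 ∈ Z ✓.
(These identities are necessary conditions: they determine r and b for any design with these parameters, but do not by themselves prove that one exists.)

r = 133, b = 1729.


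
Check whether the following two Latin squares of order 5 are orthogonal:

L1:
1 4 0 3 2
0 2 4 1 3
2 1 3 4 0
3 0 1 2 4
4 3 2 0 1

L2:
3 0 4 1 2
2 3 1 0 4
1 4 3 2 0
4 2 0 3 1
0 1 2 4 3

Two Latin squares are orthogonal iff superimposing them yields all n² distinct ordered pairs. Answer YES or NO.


Form the n² = 25 superimposed pairs (L1[i][j], L2[i][j]), row by row (rows and columns indexed from 0):
row 0: (1,3) (4,0) (0,4) (3,1) (2,2)
row 1: (0,2) (2,3) (4,1) (1,0) (3,4)
row 2: (2,1) (1,4) (3,3) (4,2) (0,0)
row 3: (3,4) (0,2) (1,0) (2,3) (4,1)
row 4: (4,0) (3,1) (2,2) (0,4) (1,3)
Orthogonality requires all 25 pairs distinct.
But the pair (3,4) repeats: cell (1,4) has L1 = 3, L2 = 4, and cell (3,0) has L1 = 3, L2 = 4.
A repeated pair means some other pair never occurs (only 15 distinct pairs out of 25), so the squares are not orthogonal.
Conclusion: NO.

NO


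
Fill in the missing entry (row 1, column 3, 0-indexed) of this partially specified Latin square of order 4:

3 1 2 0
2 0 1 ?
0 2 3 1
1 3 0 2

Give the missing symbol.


Row 1 contains symbols [0, 1, 2] — missing [3].
Column 3 contains symbols [0, 1, 2] — missing [3].
The missing symbol must appear in both missing sets; intersection = [3].
Therefore the hidden value is 3.

Missing value = 3.


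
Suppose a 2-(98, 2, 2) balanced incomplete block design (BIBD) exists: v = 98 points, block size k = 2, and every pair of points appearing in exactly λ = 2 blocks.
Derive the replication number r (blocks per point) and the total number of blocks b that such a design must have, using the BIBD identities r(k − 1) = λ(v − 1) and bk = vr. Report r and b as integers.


Any 2-(v, k, λ) BIBD satisfies two necessary conditions:
  (i)  Each point sits in r blocks, and counting incidences through any fixed point gives r(k − 1) = λ(v − 1), so r = λ(v − 1)/(k − 1).
  (ii) Total incidences bk = vr, so b = vr/k.
Step 1: r = λ(v − 1)/(k − 1) = 2·(98 − 1)/(2 − 1) = 2·97/1 = 194/1 = 194.
Step 2: b = vr/k = 98·194/2 = 19012/2 = 9506.
Check integrality: r = 194 ∈ Z ✓, b = 9506 ∈ Z ✓.
(These identities are necessary conditions: they determine r and b for any design with these parameters, but do not by themselves prove that one exists.)

r = 194, b = 9506.


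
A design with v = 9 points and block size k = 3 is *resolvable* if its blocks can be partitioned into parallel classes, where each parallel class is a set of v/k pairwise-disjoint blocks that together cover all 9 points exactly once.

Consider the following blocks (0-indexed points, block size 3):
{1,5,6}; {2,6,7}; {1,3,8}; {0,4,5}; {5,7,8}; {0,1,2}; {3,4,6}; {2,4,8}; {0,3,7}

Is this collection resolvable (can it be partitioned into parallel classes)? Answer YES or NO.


v = 9, block size k = 3, number of blocks = 9.
For resolvability, blocks must partition into parallel classes of size v/k = 3.
Total blocks must therefore be a multiple of 3: 9 = 3·3 + 0 ⇒ divisible ✓.
Greedy packing gives 3 candidate class(es). Each should be a full parallel class (size 3, covers all 9 points).
  Class 1 (3 blocks): {1,5,6}; {2,4,8}; {0,3,7}. Points covered: [0, 1, 2, 3, 4, 5, 6, 7, 8].
  Class 2 (3 blocks): {2,6,7}; {1,3,8}; {0,4,5}. Points covered: [0, 1, 2, 3, 4, 5, 6, 7, 8].
  Class 3 (3 blocks): {5,7,8}; {0,1,2}; {3,4,6}. Points covered: [0, 1, 2, 3, 4, 5, 6, 7, 8].
All classes full (size 3)? YES. All classes cover every point? YES.
Resolvable? YES.

YES


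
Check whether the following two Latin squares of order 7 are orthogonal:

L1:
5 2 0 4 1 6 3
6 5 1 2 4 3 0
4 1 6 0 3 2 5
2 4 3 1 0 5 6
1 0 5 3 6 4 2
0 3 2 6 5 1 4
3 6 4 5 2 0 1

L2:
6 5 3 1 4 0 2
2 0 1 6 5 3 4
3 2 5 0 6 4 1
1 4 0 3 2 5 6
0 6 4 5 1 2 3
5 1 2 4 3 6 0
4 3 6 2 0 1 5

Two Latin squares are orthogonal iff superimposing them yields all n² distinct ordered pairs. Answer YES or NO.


Form the n² = 49 superimposed pairs (L1[i][j], L2[i][j]), row by row (rows and columns indexed from 0):
row 0: (5,6) (2,5) (0,3) (4,1) (1,4) (6,0) (3,2)
row 1: (6,2) (5,0) (1,1) (2,6) (4,5) (3,3) (0,4)
row 2: (4,3) (1,2) (6,5) (0,0) (3,6) (2,4) (5,1)
row 3: (2,1) (4,4) (3,0) (1,3) (0,2) (5,5) (6,6)
row 4: (1,0) (0,6) (5,4) (3,5) (6,1) (4,2) (2,3)
row 5: (0,5) (3,1) (2,2) (6,4) (5,3) (1,6) (4,0)
row 6: (3,4) (6,3) (4,6) (5,2) (2,0) (0,1) (1,5)
Orthogonality requires all 49 pairs distinct.
Check by first coordinate: for each symbol s of L1, list the L2 entries in the n cells where L1 = s; they must all differ.
  L1 = 0: L2 entries (in reading order) 3, 4, 0, 2, 6, 5, 1 — all 7 distinct ✓
  L1 = 1: L2 entries (in reading order) 4, 1, 2, 3, 0, 6, 5 — all 7 distinct ✓
  L1 = 2: L2 entries (in reading order) 5, 6, 4, 1, 3, 2, 0 — all 7 distinct ✓
  L1 = 3: L2 entries (in reading order) 2, 3, 6, 0, 5, 1, 4 — all 7 distinct ✓
  L1 = 4: L2 entries (in reading order) 1, 5, 3, 4, 2, 0, 6 — all 7 distinct ✓
  L1 = 5: L2 entries (in reading order) 6, 0, 1, 5, 4, 3, 2 — all 7 distinct ✓
  L1 = 6: L2 entries (in reading order) 0, 2, 5, 6, 1, 4, 3 — all 7 distinct ✓
Every symbol of L1 meets every symbol of L2 exactly once, so all 49 pairs are distinct (49 of 49).
Conclusion: YES.

YES


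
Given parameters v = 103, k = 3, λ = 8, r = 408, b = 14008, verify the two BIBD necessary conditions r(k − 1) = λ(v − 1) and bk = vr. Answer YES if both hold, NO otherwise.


Condition (i): r(k − 1) = 408·2 = 816; λ(v − 1) = 8·102 = 816. Match? YES.
Condition (ii): bk = 14008·3 = 42024; vr = 103·408 = 42024. Match? YES.
Both conditions hold? YES.

YES


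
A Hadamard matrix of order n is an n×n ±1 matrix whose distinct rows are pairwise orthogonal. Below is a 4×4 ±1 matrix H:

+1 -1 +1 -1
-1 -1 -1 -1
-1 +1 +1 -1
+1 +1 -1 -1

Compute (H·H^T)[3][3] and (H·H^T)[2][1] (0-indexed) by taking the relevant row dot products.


Row 1 of H: [-1, -1, -1, -1].
Row 2 of H: [-1, 1, 1, -1].
Row 3 of H: [1, 1, -1, -1].
(H·H^T)[3][3] = Σ_j H[3][j]·H[3][j] = (1)² + (1)² + (-1)² + (-1)² = 1 + 1 + 1 + 1 = 4.
(H·H^T)[2][1] = Σ_j H[2][j]·H[1][j] = (-1)·(-1) + (1)·(-1) + (1)·(-1) + (-1)·(-1) = 1 + -1 + -1 + 1 = 0.
So rows 2 and 1 are orthogonal; the diagonal entry equals n = 4.

(3,3) entry = 4; (2,1) entry = 0.


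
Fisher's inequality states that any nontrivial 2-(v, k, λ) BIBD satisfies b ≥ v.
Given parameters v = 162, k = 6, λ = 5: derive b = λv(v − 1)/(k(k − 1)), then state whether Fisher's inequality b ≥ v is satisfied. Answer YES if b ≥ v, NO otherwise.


b = λv(v − 1)/(k(k − 1)) = 5·162·161/(6·5) = 130410/30 = 4347.
Compare with v = 162: b ≥ v, so Fisher's inequality holds.

YES


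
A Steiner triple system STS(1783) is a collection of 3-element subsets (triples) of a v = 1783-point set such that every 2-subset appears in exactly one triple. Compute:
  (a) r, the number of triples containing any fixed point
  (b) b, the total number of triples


An STS(v) is a 2-(v, 3, 1) BIBD: block size k = 3, λ = 1.
Replication: r(k − 1) = λ(v − 1) ⇒ r·2 = 1783 − 1 = 1782 ⇒ r = 891.
Block count: b = v(v − 1)/6 = 1783·1782/6 = 3177306/6 = 529551.

r = 891, b = 529551.


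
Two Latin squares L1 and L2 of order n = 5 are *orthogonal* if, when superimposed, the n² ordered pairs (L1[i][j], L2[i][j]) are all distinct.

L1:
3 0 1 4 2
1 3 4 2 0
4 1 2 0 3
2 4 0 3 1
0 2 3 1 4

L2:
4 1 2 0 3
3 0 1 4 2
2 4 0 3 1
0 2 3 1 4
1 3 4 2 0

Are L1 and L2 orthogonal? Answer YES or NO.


Form the n² = 25 superimposed pairs (L1[i][j], L2[i][j]), row by row (rows and columns indexed from 0):
row 0: (3,4) (0,1) (1,2) (4,0) (2,3)
row 1: (1,3) (3,0) (4,1) (2,4) (0,2)
row 2: (4,2) (1,4) (2,0) (0,3) (3,1)
row 3: (2,0) (4,2) (0,3) (3,1) (1,4)
row 4: (0,1) (2,3) (3,4) (1,2) (4,0)
Orthogonality requires all 25 pairs distinct.
But the pair (2,0) repeats: cell (2,2) has L1 = 2, L2 = 0, and cell (3,0) has L1 = 2, L2 = 0.
A repeated pair means some other pair never occurs (only 15 distinct pairs out of 25), so the squares are not orthogonal.
Conclusion: NO.

NO


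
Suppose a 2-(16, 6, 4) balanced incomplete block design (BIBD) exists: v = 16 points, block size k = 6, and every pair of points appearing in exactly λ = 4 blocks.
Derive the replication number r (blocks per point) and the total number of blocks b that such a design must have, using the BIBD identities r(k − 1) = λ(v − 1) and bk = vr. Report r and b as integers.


Any 2-(v, k, λ) BIBD satisfies two necessary conditions:
  (i)  Each point sits in r blocks, and counting incidences through any fixed point gives r(k − 1) = λ(v − 1), so r = λ(v − 1)/(k − 1).
  (ii) Total incidences bk = vr, so b = vr/k.
Step 1: r = λ(v − 1)/(k − 1) = 4·(16 − 1)/(6 − 1) = 4·15/5 = 60/5 = 12.
Step 2: b = vr/k = 16·12/6 = 192/6 = 32.
Check integrality: r = 12 ∈ Z ✓, b = 32 ∈ Z ✓.
(These identities are necessary conditions: they determine r and b for any design with these parameters, but do not by themselves prove that one exists.)

r = 12, b = 32.


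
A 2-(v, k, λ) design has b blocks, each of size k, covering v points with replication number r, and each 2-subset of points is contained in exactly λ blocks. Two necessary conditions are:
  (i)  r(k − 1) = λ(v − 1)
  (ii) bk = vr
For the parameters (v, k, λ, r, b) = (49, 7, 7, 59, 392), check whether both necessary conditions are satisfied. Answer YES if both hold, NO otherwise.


Condition (i): r(k − 1) = 59·6 = 354; λ(v − 1) = 7·48 = 336. Match? NO.
Condition (ii): bk = 392·7 = 2744; vr = 49·59 = 2891. Match? NO.
Both conditions hold? NO.

NO


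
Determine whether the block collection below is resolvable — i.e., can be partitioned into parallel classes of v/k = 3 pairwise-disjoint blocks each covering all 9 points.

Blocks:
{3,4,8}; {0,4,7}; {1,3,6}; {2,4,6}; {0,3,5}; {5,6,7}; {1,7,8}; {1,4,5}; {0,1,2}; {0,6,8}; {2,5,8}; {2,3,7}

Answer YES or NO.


v = 9, block size k = 3, number of blocks = 12.
For resolvability, blocks must partition into parallel classes of size v/k = 3.
Total blocks must therefore be a multiple of 3: 12 = 3·4 + 0 ⇒ divisible ✓.
Greedy packing gives 4 candidate class(es). Each should be a full parallel class (size 3, covers all 9 points).
  Class 1 (3 blocks): {3,4,8}; {5,6,7}; {0,1,2}. Points covered: [0, 1, 2, 3, 4, 5, 6, 7, 8].
  Class 2 (3 blocks): {0,4,7}; {1,3,6}; {2,5,8}. Points covered: [0, 1, 2, 3, 4, 5, 6, 7, 8].
  Class 3 (3 blocks): {2,4,6}; {0,3,5}; {1,7,8}. Points covered: [0, 1, 2, 3, 4, 5, 6, 7, 8].
  Class 4 (3 blocks): {1,4,5}; {0,6,8}; {2,3,7}. Points covered: [0, 1, 2, 3, 4, 5, 6, 7, 8].
All classes full (size 3)? YES. All classes cover every point? YES.
Resolvable? YES.

YES


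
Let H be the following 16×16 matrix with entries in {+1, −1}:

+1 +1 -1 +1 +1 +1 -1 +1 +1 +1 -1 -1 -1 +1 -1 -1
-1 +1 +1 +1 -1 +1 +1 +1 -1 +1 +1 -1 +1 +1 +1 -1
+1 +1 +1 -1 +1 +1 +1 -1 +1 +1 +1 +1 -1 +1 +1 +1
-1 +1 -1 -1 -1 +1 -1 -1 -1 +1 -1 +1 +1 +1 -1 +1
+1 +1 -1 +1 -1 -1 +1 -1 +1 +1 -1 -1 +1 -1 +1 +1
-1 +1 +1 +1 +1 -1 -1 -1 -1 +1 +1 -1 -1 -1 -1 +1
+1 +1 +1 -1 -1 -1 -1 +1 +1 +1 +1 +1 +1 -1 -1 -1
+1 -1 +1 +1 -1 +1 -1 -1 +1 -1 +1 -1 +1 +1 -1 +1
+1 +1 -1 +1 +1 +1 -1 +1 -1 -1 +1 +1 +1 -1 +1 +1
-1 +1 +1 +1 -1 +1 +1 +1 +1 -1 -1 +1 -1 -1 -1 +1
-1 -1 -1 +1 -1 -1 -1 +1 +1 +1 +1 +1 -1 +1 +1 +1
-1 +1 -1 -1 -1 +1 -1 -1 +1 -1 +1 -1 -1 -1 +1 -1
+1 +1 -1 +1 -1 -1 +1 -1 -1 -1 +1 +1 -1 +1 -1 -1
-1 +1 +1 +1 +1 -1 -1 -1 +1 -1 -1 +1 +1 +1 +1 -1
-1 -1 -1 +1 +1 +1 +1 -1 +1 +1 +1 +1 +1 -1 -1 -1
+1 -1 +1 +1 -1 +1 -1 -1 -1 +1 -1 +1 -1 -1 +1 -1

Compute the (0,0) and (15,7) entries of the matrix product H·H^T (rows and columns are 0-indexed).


Row 0 of H: [1, 1, -1, 1, 1, 1, -1, 1, 1, 1, -1, -1, -1, 1, -1, -1].
Row 7 of H: [1, -1, 1, 1, -1, 1, -1, -1, 1, -1, 1, -1, 1, 1, -1, 1].
Row 15 of H: [1, -1, 1, 1, -1, 1, -1, -1, -1, 1, -1, 1, -1, -1, 1, -1].
(H·H^T)[0][0] = Σ_j H[0][j]·H[0][j] = (1)² + (1)² + (-1)² + (1)² + (1)² + (1)² + (-1)² + (1)² + (1)² + (1)² + (-1)² + (-1)² + (-1)² + (1)² + (-1)² + (-1)² = 1 + 1 + 1 + 1 + 1 + 1 + 1 + 1 + 1 + 1 + 1 + 1 + 1 + 1 + 1 + 1 = 16.
(H·H^T)[15][7] = Σ_j H[15][j]·H[7][j] = (1)·(1) + (-1)·(-1) + (1)·(1) + (1)·(1) + (-1)·(-1) + (1)·(1) + (-1)·(-1) + (-1)·(-1) + (-1)·(1) + (1)·(-1) + (-1)·(1) + (1)·(-1) + (-1)·(1) + (-1)·(1) + (1)·(-1) + (-1)·(1) = 1 + 1 + 1 + 1 + 1 + 1 + 1 + 1 + -1 + -1 + -1 + -1 + -1 + -1 + -1 + -1 = 0.
So rows 15 and 7 are orthogonal; the diagonal entry equals n = 16.

(0,0) entry = 16; (15,7) entry = 0.


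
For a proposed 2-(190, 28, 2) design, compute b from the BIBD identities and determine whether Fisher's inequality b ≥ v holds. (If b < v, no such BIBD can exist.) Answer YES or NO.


b = λv(v − 1)/(k(k − 1)) = 2·190·189/(28·27) = 71820/756 = 95.
Compare with v = 190: b < v, so Fisher's inequality fails.

NO


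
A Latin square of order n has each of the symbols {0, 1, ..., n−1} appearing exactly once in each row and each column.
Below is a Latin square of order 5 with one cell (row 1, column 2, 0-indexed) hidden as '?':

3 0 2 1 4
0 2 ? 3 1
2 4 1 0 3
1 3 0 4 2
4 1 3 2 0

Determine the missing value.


Row 1 contains symbols [0, 1, 2, 3] — missing [4].
Column 2 contains symbols [0, 1, 2, 3] — missing [4].
The missing symbol must appear in both missing sets; intersection = [4].
Therefore the hidden value is 4.

Missing value = 4.


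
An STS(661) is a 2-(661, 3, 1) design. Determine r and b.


An STS(v) is a 2-(v, 3, 1) BIBD: block size k = 3, λ = 1.
Replication: r(k − 1) = λ(v − 1) ⇒ r·2 = 661 − 1 = 660 ⇒ r = 330.
Block count: bk = vr ⇒ b·3 = 661·330 = 218130 ⇒ b = 72710.

r = 330, b = 72710.


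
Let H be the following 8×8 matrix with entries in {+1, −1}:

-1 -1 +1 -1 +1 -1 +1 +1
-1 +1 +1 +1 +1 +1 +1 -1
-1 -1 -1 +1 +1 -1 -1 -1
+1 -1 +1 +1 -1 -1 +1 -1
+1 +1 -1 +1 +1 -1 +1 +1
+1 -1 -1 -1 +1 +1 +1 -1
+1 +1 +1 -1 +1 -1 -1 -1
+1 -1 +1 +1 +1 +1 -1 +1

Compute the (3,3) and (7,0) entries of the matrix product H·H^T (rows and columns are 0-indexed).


Row 0 of H: [-1, -1, 1, -1, 1, -1, 1, 1].
Row 3 of H: [1, -1, 1, 1, -1, -1, 1, -1].
Row 7 of H: [1, -1, 1, 1, 1, 1, -1, 1].
(H·H^T)[3][3] = Σ_j H[3][j]·H[3][j] = (1)² + (-1)² + (1)² + (1)² + (-1)² + (-1)² + (1)² + (-1)² = 1 + 1 + 1 + 1 + 1 + 1 + 1 + 1 = 8.
(H·H^T)[7][0] = Σ_j H[7][j]·H[0][j] = (1)·(-1) + (-1)·(-1) + (1)·(1) + (1)·(-1) + (1)·(1) + (1)·(-1) + (-1)·(1) + (1)·(1) = -1 + 1 + 1 + -1 + 1 + -1 + -1 + 1 = 0.
So rows 7 and 0 are orthogonal; the diagonal entry equals n = 8.

(3,3) entry = 8; (7,0) entry = 0.


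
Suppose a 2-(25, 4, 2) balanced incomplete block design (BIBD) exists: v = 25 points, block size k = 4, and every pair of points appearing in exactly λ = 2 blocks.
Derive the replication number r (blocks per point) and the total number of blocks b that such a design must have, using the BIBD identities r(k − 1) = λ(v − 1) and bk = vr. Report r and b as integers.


Any 2-(v, k, λ) BIBD satisfies two necessary conditions:
  (i)  Each point sits in r blocks, and counting incidences through any fixed point gives r(k − 1) = λ(v − 1), so r = λ(v − 1)/(k − 1).
  (ii) Total incidences bk = vr, so b = vr/k.
Step 1: r = λ(v − 1)/(k − 1) = 2·(25 − 1)/(4 − 1) = 2·24/3 = 48/3 = 16.
Step 2: b = vr/k = 25·16/4 = 400/4 = 100.
Check integrality: r = 16 ∈ Z ✓, b = 100 ∈ Z ✓.
(These identities are necessary conditions: they determine r and b for any design with these parameters, but do not by themselves prove that one exists.)

r = 16, b = 100.


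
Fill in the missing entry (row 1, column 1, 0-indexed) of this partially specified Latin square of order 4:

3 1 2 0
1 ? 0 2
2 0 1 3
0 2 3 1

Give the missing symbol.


Row 1 contains symbols [0, 1, 2] — missing [3].
Column 1 contains symbols [0, 1, 2] — missing [3].
The missing symbol must appear in both missing sets; intersection = [3].
Therefore the hidden value is 3.

Missing value = 3.


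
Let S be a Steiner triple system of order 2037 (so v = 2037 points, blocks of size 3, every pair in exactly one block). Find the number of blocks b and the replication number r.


An STS(v) is a 2-(v, 3, 1) BIBD: block size k = 3, λ = 1.
Replication: r(k − 1) = λ(v − 1) ⇒ r·2 = 2037 − 1 = 2036 ⇒ r = 1018.
Block count: bk = vr ⇒ b·3 = 2037·1018 = 2073666 ⇒ b = 691222.

r = 1018, b = 691222.


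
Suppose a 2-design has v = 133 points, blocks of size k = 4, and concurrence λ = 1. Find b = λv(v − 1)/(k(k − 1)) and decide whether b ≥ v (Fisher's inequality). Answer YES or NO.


b = λv(v − 1)/(k(k − 1)) = 1·133·132/(4·3) = 17556/12 = 1463.
Compare with v = 133: b ≥ v, so Fisher's inequality holds.

YES


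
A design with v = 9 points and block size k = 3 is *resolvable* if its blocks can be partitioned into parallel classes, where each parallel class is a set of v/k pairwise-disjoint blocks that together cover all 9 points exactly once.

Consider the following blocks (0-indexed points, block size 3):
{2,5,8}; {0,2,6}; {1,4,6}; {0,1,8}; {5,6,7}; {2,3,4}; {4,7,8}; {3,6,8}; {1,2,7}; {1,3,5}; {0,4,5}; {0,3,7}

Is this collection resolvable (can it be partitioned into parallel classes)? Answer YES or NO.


v = 9, block size k = 3, number of blocks = 12.
For resolvability, blocks must partition into parallel classes of size v/k = 3.
Total blocks must therefore be a multiple of 3: 12 = 3·4 + 0 ⇒ divisible ✓.
Greedy packing gives 4 candidate class(es). Each should be a full parallel class (size 3, covers all 9 points).
  Class 1 (3 blocks): {2,5,8}; {1,4,6}; {0,3,7}. Points covered: [0, 1, 2, 3, 4, 5, 6, 7, 8].
  Class 2 (3 blocks): {0,2,6}; {4,7,8}; {1,3,5}. Points covered: [0, 1, 2, 3, 4, 5, 6, 7, 8].
  Class 3 (3 blocks): {0,1,8}; {5,6,7}; {2,3,4}. Points covered: [0, 1, 2, 3, 4, 5, 6, 7, 8].
  Class 4 (3 blocks): {3,6,8}; {1,2,7}; {0,4,5}. Points covered: [0, 1, 2, 3, 4, 5, 6, 7, 8].
All classes full (size 3)? YES. All classes cover every point? YES.
Resolvable? YES.

YES


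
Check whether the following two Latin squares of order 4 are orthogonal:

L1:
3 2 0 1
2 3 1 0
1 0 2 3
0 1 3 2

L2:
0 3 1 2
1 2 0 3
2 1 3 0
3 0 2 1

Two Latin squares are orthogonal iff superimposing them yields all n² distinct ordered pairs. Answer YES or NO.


Form the n² = 16 superimposed pairs (L1[i][j], L2[i][j]), row by row (rows and columns indexed from 0):
row 0: (3,0) (2,3) (0,1) (1,2)
row 1: (2,1) (3,2) (1,0) (0,3)
row 2: (1,2) (0,1) (2,3) (3,0)
row 3: (0,3) (1,0) (3,2) (2,1)
Orthogonality requires all 16 pairs distinct.
But the pair (1,2) repeats: cell (0,3) has L1 = 1, L2 = 2, and cell (2,0) has L1 = 1, L2 = 2.
A repeated pair means some other pair never occurs (only 8 distinct pairs out of 16), so the squares are not orthogonal.
Conclusion: NO.

NO


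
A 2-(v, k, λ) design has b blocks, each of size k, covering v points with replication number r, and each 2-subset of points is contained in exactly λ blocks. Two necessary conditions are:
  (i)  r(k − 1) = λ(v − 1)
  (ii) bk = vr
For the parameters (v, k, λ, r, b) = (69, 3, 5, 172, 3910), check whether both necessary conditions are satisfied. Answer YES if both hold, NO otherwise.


Condition (i): r(k − 1) = 172·2 = 344; λ(v − 1) = 5·68 = 340. Match? NO.
Condition (ii): bk = 3910·3 = 11730; vr = 69·172 = 11868. Match? NO.
Both conditions hold? NO.

NO


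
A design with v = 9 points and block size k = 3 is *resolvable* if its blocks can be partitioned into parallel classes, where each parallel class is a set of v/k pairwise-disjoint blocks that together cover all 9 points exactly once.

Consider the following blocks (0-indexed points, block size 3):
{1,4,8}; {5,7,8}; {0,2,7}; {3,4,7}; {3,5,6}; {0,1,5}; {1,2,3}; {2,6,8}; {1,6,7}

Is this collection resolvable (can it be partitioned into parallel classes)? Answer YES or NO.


v = 9, block size k = 3, number of blocks = 9.
For resolvability, blocks must partition into parallel classes of size v/k = 3.
Total blocks must therefore be a multiple of 3: 9 = 3·3 + 0 ⇒ divisible ✓.
Consider block {5,7,8}. The only other block(s) in the collection disjoint from it are {1,2,3} — just 1 block(s). Any parallel class containing {5,7,8} would need 2 other blocks each disjoint from it, so no parallel class of size 3 can contain {5,7,8}.
Since every block must belong to some parallel class in a resolution, the collection cannot be partitioned into parallel classes.
Resolvable? NO.

NO


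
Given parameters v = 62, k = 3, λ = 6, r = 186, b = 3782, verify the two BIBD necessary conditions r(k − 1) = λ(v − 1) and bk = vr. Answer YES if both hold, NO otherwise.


Condition (i): r(k − 1) = 186·2 = 372; λ(v − 1) = 6·61 = 366. Match? NO.
Condition (ii): bk = 3782·3 = 11346; vr = 62·186 = 11532. Match? NO.
Both conditions hold? NO.

NO


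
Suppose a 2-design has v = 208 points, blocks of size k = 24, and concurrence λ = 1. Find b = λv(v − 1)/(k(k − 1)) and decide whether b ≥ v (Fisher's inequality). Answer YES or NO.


b = λv(v − 1)/(k(k − 1)) = 1·208·207/(24·23) = 43056/552 = 78.
Compare with v = 208: b < v, so Fisher's inequality fails.

NO


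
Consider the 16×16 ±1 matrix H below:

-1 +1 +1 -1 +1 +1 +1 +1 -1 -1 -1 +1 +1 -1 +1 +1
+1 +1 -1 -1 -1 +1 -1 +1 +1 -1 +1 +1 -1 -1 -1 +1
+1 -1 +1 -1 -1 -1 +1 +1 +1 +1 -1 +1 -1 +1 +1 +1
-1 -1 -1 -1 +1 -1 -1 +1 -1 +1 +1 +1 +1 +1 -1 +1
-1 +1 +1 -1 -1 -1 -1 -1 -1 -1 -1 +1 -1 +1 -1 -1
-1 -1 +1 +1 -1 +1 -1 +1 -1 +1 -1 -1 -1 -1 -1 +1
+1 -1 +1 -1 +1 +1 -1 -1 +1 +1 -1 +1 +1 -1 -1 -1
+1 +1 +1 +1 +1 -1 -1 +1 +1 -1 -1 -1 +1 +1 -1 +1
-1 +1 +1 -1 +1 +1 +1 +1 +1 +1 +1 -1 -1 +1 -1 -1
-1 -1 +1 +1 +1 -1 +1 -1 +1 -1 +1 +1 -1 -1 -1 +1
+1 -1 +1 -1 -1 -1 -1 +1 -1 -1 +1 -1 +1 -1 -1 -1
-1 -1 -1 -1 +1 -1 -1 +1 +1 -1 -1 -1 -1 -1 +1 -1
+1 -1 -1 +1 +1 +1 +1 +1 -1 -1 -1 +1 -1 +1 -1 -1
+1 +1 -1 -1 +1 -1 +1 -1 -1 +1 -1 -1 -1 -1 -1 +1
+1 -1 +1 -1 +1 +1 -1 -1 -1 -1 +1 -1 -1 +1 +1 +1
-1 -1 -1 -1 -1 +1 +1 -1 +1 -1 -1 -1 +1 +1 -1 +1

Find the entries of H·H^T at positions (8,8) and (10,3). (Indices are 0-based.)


Row 3 of H: [-1, -1, -1, -1, 1, -1, -1, 1, -1, 1, 1, 1, 1, 1, -1, 1].
Row 8 of H: [-1, 1, 1, -1, 1, 1, 1, 1, 1, 1, 1, -1, -1, 1, -1, -1].
Row 10 of H: [1, -1, 1, -1, -1, -1, -1, 1, -1, -1, 1, -1, 1, -1, -1, -1].
(H·H^T)[8][8] = Σ_j H[8][j]·H[8][j] = (-1)² + (1)² + (1)² + (-1)² + (1)² + (1)² + (1)² + (1)² + (1)² + (1)² + (1)² + (-1)² + (-1)² + (1)² + (-1)² + (-1)² = 1 + 1 + 1 + 1 + 1 + 1 + 1 + 1 + 1 + 1 + 1 + 1 + 1 + 1 + 1 + 1 = 16.
(H·H^T)[10][3] = Σ_j H[10][j]·H[3][j] = (1)·(-1) + (-1)·(-1) + (1)·(-1) + (-1)·(-1) + (-1)·(1) + (-1)·(-1) + (-1)·(-1) + (1)·(1) + (-1)·(-1) + (-1)·(1) + (1)·(1) + (-1)·(1) + (1)·(1) + (-1)·(1) + (-1)·(-1) + (-1)·(1) = -1 + 1 + -1 + 1 + -1 + 1 + 1 + 1 + 1 + -1 + 1 + -1 + 1 + -1 + 1 + -1 = 2.
Rows 10 and 3 are not orthogonal (dot product = 2 ≠ 0), so H is not a Hadamard matrix.

(8,8) entry = 16; (10,3) entry = 2.


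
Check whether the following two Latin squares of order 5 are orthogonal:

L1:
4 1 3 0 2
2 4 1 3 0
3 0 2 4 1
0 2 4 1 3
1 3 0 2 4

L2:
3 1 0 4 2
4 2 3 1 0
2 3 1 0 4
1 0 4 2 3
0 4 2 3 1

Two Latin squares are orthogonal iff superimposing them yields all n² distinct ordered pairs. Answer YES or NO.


Form the n² = 25 superimposed pairs (L1[i][j], L2[i][j]), row by row (rows and columns indexed from 0):
row 0: (4,3) (1,1) (3,0) (0,4) (2,2)
row 1: (2,4) (4,2) (1,3) (3,1) (0,0)
row 2: (3,2) (0,3) (2,1) (4,0) (1,4)
row 3: (0,1) (2,0) (4,4) (1,2) (3,3)
row 4: (1,0) (3,4) (0,2) (2,3) (4,1)
Orthogonality requires all 25 pairs distinct.
Check by first coordinate: for each symbol s of L1, list the L2 entries in the n cells where L1 = s; they must all differ.
  L1 = 0: L2 entries (in reading order) 4, 0, 3, 1, 2 — all 5 distinct ✓
  L1 = 1: L2 entries (in reading order) 1, 3, 4, 2, 0 — all 5 distinct ✓
  L1 = 2: L2 entries (in reading order) 2, 4, 1, 0, 3 — all 5 distinct ✓
  L1 = 3: L2 entries (in reading order) 0, 1, 2, 3, 4 — all 5 distinct ✓
  L1 = 4: L2 entries (in reading order) 3, 2, 0, 4, 1 — all 5 distinct ✓
Every symbol of L1 meets every symbol of L2 exactly once, so all 25 pairs are distinct (25 of 25).
Conclusion: YES.

YES


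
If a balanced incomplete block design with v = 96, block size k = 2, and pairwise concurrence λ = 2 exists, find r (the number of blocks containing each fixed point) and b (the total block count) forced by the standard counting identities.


Any 2-(v, k, λ) BIBD satisfies two necessary conditions:
  (i)  Each point sits in r blocks, and counting incidences through any fixed point gives r(k − 1) = λ(v − 1), so r = λ(v − 1)/(k − 1).
  (ii) Total incidences bk = vr, so b = vr/k.
Step 1: r = λ(v − 1)/(k − 1) = 2·(96 − 1)/(2 − 1) = 2·95/1 = 190/1 = 190.
Step 2: b = vr/k = 96·190/2 = 18240/2 = 9120.
Check integrality: r = 190 ∈ Z ✓, b = 9120 ∈ Z ✓.
(These identities are necessary conditions: they determine r and b for any design with these parameters, but do not by themselves prove that one exists.)

r = 190, b = 9120.


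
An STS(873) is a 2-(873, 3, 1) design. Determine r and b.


An STS(v) is a 2-(v, 3, 1) BIBD: block size k = 3, λ = 1.
Replication: r(k − 1) = λ(v − 1) ⇒ r·2 = 873 − 1 = 872 ⇒ r = 436.
Block count: b = v(v − 1)/6 = 873·872/6 = 761256/6 = 126876.

r = 436, b = 126876.
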